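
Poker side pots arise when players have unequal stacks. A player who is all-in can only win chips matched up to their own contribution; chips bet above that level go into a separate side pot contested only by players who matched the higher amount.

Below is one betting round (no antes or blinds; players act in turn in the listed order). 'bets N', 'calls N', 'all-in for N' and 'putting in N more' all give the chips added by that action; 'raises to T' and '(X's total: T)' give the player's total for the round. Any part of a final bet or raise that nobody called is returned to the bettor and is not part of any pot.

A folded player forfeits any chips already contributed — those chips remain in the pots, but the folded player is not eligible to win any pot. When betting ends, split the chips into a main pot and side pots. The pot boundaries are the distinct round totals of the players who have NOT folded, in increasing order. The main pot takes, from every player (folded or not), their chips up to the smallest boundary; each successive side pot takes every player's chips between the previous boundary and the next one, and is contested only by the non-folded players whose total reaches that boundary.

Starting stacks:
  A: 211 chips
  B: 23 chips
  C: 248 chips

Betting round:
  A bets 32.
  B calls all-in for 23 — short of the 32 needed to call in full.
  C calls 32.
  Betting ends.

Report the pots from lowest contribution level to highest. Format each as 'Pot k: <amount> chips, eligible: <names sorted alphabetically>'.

Contributions: A=32, B=23, C=32
Pot levels (distinct totals of non-folded players): 23, 32
Layer 1-23: 23 each from A, B, C = 23*3 = 69 chips; eligible A, B, C
Layer 24-32: 9 each from A, C = 9*2 = 18 chips; eligible A, C

Pot 1: 69 chips, eligible: A, B, C
Pot 2: 18 chips, eligible: A, C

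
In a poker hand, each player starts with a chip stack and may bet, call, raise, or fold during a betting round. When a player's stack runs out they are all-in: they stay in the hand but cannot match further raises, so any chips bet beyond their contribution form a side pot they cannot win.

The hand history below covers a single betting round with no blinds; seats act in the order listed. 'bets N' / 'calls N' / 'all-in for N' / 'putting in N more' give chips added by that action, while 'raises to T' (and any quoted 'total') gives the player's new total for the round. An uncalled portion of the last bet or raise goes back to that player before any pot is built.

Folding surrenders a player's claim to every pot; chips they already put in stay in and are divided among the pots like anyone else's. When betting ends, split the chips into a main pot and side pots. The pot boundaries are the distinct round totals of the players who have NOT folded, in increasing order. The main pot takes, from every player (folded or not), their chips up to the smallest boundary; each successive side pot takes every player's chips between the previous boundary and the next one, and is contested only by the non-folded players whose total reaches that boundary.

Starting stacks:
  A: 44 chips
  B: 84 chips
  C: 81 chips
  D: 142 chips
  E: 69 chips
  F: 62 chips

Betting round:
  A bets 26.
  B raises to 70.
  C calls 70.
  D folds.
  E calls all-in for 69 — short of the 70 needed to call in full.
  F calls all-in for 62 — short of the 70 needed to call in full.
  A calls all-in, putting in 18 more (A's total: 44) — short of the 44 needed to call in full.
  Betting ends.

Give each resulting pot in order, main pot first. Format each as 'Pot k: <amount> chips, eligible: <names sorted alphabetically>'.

Contributions: A=44, B=70, C=70, E=69, F=62
Folded: D
Pot levels (distinct totals of non-folded players): 44, 62, 69, 70
Layer 1-44: 44 each from A, B, C, E, F = 44*5 = 220 chips; eligible A, B, C, E, F
Layer 45-62: 18 each from B, C, E, F = 18*4 = 72 chips; eligible B, C, E, F
Layer 63-69: 7 each from B, C, E = 7*3 = 21 chips; eligible B, C, E
Layer 70-70: 1 each from B, C = 1*2 = 2 chips; eligible B, C

Pot 1: 220 chips, eligible: A, B, C, E, F
Pot 2: 72 chips, eligible: B, C, E, F
Pot 3: 21 chips, eligible: B, C, E
Pot 4: 2 chips, eligible: B, C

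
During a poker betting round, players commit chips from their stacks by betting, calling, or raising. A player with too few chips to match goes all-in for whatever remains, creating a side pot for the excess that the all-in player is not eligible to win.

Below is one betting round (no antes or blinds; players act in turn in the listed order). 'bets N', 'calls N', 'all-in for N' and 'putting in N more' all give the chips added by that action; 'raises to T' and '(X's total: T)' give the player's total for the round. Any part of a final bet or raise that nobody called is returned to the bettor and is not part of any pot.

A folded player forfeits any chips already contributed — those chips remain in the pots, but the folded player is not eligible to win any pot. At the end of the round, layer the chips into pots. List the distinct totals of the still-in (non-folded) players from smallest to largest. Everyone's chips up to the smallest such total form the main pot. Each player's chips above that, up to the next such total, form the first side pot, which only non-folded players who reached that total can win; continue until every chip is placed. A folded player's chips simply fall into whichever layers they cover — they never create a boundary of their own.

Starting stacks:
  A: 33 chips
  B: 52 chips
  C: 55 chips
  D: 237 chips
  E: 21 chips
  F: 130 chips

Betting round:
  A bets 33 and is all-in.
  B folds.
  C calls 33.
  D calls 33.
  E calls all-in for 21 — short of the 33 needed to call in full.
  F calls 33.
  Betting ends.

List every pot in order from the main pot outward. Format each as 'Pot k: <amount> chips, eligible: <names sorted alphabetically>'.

Pot 1: 105 chips, eligible: A, C, D, E, F
Pot 2: 48 chips, eligible: A, C, D, F

Derivation:
Contributions: A=33, C=33, D=33, E=21, F=33
Folded: B
Pot levels (distinct totals of non-folded players): 21, 33
Layer 1-21: 21 each from A, C, D, E, F = 21*5 = 105 chips; eligible A, C, D, E, F
Layer 22-33: 12 each from A, C, D, F = 12*4 = 48 chips; eligible A, C, D, F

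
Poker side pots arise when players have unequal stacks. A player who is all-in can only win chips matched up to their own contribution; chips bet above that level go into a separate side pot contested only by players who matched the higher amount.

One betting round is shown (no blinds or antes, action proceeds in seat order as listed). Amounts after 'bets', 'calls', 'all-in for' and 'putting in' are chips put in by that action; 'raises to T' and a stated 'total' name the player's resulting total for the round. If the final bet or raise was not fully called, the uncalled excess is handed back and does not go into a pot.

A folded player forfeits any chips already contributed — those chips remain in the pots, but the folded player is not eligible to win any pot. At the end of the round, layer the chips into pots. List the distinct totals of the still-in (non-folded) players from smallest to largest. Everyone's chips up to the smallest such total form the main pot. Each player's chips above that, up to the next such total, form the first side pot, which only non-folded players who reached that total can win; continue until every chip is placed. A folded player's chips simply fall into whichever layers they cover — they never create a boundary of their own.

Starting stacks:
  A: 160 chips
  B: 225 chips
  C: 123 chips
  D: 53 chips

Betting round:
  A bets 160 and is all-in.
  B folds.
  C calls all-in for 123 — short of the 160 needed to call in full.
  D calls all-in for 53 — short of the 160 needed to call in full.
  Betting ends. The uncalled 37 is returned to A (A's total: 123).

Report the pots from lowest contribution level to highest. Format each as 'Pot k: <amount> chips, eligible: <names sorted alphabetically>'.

Pot 1: 159 chips, eligible: A, C, D
Pot 2: 140 chips, eligible: A, C

Derivation:
Contributions (after 37 returned to A): A=123, C=123, D=53
Folded: B
Pot levels (distinct totals of non-folded players): 53, 123
Layer 1-53: 53 each from A, C, D = 53*3 = 159 chips; eligible A, C, D
Layer 54-123: 70 each from A, C = 70*2 = 140 chips; eligible A, C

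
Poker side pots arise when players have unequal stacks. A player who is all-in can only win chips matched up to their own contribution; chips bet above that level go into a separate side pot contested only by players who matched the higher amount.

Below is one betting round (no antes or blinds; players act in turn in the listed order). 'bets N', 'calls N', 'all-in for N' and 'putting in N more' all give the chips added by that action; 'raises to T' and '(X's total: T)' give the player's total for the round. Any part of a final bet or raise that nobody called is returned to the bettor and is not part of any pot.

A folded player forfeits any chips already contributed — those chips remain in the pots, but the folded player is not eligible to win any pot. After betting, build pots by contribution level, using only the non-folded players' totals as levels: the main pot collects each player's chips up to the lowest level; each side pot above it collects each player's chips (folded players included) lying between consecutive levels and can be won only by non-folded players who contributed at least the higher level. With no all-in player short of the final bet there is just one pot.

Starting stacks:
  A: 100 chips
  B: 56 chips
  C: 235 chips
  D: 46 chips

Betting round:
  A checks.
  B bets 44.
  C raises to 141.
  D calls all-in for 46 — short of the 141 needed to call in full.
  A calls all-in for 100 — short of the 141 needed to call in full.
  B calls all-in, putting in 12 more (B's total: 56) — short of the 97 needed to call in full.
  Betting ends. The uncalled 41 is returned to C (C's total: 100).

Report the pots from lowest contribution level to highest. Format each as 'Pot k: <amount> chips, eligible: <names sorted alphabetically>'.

Contributions (after 41 returned to C): A=100, B=56, C=100, D=46
Pot levels (distinct totals of non-folded players): 46, 56, 100
Layer 1-46: 46 each from A, B, C, D = 46*4 = 184 chips; eligible A, B, C, D
Layer 47-56: 10 each from A, B, C = 10*3 = 30 chips; eligible A, B, C
Layer 57-100: 44 each from A, C = 44*2 = 88 chips; eligible A, C

Pot 1: 184 chips, eligible: A, B, C, D
Pot 2: 30 chips, eligible: A, B, C
Pot 3: 88 chips, eligible: A, C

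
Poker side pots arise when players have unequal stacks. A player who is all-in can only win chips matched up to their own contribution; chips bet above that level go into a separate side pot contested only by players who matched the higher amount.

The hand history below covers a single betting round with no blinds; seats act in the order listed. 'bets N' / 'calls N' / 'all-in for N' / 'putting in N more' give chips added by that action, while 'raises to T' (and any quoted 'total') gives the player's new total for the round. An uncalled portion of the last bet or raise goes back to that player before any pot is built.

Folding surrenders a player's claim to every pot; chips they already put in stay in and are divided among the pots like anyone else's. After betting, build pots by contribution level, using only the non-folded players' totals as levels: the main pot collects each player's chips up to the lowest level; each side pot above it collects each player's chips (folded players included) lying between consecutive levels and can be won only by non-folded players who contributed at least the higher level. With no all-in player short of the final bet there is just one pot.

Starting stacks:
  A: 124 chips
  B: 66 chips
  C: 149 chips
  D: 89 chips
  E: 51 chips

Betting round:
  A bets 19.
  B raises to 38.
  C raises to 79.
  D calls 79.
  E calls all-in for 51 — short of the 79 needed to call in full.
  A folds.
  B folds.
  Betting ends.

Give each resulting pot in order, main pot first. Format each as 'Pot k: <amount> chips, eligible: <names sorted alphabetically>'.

Pot 1: 210 chips, eligible: C, D, E
Pot 2: 56 chips, eligible: C, D

Derivation:
Contributions: A=19, B=38, C=79, D=79, E=51
Folded: A, B
Pot levels (distinct totals of non-folded players): 51, 79
Layer 1-51: A 19 + B 38 + C 51 + D 51 + E 51 = 210 chips; eligible C, D, E
Layer 52-79: 28 each from C, D = 28*2 = 56 chips; eligible C, D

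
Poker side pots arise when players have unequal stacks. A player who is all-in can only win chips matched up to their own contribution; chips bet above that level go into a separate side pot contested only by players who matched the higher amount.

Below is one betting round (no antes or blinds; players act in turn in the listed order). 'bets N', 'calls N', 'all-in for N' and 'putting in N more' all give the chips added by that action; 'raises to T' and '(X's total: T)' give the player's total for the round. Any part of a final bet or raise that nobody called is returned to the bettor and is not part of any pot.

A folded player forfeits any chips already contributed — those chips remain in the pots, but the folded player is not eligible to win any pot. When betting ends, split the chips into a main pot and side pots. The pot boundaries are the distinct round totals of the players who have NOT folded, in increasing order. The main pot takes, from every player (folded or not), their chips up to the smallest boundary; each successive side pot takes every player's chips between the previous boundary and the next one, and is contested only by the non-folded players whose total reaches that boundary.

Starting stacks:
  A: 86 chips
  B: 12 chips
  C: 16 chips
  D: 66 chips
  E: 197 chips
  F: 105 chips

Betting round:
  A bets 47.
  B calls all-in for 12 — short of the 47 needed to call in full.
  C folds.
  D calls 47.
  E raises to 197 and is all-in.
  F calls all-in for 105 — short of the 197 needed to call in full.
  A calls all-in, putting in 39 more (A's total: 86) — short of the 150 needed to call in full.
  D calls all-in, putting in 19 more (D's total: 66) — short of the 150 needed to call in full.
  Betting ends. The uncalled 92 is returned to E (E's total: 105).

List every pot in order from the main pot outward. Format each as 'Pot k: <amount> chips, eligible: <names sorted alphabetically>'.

Pot 1: 60 chips, eligible: A, B, D, E, F
Pot 2: 216 chips, eligible: A, D, E, F
Pot 3: 60 chips, eligible: A, E, F
Pot 4: 38 chips, eligible: E, F

Derivation:
Contributions (after 92 returned to E): A=86, B=12, D=66, E=105, F=105
Folded: C
Pot levels (distinct totals of non-folded players): 12, 66, 86, 105
Layer 1-12: 12 each from A, B, D, E, F = 12*5 = 60 chips; eligible A, B, D, E, F
Layer 13-66: 54 each from A, D, E, F = 54*4 = 216 chips; eligible A, D, E, F
Layer 67-86: 20 each from A, E, F = 20*3 = 60 chips; eligible A, E, F
Layer 87-105: 19 each from E, F = 19*2 = 38 chips; eligible E, F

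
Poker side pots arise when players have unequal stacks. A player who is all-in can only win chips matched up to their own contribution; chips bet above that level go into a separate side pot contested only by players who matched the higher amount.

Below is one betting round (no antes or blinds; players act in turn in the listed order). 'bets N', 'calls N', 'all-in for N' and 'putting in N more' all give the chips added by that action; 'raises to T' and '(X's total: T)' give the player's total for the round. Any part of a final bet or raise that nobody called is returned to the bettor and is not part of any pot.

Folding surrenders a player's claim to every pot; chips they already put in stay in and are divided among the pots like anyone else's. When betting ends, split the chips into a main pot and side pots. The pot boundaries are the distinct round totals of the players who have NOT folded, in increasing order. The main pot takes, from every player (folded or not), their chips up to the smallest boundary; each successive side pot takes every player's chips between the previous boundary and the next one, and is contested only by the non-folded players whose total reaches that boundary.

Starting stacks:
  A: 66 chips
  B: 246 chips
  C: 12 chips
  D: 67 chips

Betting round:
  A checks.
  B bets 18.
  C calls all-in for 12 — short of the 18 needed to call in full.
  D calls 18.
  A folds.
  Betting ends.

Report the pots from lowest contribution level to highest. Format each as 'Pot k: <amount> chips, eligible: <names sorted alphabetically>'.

Contributions: B=18, C=12, D=18
Folded: A
Pot levels (distinct totals of non-folded players): 12, 18
Layer 1-12: 12 each from B, C, D = 12*3 = 36 chips; eligible B, C, D
Layer 13-18: 6 each from B, D = 6*2 = 12 chips; eligible B, D

Pot 1: 36 chips, eligible: B, C, D
Pot 2: 12 chips, eligible: B, D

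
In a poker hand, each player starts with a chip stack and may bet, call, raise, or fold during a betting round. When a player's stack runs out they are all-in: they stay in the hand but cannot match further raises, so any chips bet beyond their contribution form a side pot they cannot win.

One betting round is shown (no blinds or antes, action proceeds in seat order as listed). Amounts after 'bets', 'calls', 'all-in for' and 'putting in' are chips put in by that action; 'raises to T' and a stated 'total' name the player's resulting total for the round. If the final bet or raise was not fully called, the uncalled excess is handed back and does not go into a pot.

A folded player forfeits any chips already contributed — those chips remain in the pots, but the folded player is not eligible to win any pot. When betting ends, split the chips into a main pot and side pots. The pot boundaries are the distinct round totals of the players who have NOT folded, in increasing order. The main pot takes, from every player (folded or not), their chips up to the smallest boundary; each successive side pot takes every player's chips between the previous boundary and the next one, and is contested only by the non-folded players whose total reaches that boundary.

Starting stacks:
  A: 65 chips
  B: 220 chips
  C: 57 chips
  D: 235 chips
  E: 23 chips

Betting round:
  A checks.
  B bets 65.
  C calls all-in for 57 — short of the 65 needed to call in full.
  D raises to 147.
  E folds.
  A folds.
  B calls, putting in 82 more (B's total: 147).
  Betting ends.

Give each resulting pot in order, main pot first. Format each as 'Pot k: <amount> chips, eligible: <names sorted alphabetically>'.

Contributions: B=147, C=57, D=147
Folded: A, E
Pot levels (distinct totals of non-folded players): 57, 147
Layer 1-57: 57 each from B, C, D = 57*3 = 171 chips; eligible B, C, D
Layer 58-147: 90 each from B, D = 90*2 = 180 chips; eligible B, D

Pot 1: 171 chips, eligible: B, C, D
Pot 2: 180 chips, eligible: B, D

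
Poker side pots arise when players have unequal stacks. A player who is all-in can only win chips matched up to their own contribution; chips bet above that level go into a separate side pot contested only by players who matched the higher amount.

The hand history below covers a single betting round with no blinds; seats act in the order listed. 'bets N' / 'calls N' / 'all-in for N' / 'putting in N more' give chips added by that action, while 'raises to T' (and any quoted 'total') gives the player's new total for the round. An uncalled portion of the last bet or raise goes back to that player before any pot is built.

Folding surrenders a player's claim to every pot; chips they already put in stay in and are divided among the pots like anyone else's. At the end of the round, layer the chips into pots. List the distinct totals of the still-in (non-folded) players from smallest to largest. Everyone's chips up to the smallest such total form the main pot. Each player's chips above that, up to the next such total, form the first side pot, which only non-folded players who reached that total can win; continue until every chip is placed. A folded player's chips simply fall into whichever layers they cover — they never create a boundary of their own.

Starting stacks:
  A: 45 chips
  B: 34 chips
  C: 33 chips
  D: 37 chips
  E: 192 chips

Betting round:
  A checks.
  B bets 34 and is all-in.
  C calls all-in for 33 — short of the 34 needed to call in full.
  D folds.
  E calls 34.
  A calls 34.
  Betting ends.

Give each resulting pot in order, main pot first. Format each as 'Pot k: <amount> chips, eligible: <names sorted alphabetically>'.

Contributions: A=34, B=34, C=33, E=34
Folded: D
Pot levels (distinct totals of non-folded players): 33, 34
Layer 1-33: 33 each from A, B, C, E = 33*4 = 132 chips; eligible A, B, C, E
Layer 34-34: 1 each from A, B, E = 1*3 = 3 chips; eligible A, B, E

Pot 1: 132 chips, eligible: A, B, C, E
Pot 2: 3 chips, eligible: A, B, E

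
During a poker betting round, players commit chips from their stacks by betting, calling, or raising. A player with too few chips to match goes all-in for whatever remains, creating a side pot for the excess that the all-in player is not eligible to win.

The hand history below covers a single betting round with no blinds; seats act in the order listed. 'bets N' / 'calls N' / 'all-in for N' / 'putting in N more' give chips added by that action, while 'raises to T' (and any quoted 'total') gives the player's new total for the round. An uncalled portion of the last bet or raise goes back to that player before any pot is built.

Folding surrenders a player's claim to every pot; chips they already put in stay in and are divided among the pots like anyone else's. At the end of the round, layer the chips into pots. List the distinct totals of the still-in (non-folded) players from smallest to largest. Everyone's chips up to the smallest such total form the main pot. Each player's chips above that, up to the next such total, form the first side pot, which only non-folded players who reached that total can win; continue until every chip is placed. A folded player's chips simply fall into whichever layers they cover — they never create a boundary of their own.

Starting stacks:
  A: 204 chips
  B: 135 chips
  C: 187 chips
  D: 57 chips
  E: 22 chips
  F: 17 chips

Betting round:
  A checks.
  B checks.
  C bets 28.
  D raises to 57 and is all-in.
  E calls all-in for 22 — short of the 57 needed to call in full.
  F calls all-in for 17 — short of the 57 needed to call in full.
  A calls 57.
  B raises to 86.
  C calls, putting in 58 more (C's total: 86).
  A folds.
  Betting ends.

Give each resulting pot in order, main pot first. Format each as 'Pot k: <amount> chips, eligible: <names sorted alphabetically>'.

Pot 1: 102 chips, eligible: B, C, D, E, F
Pot 2: 25 chips, eligible: B, C, D, E
Pot 3: 140 chips, eligible: B, C, D
Pot 4: 58 chips, eligible: B, C

Derivation:
Contributions: A=57, B=86, C=86, D=57, E=22, F=17
Folded: A
Pot levels (distinct totals of non-folded players): 17, 22, 57, 86
Layer 1-17: 17 each from A, B, C, D, E, F = 17*6 = 102 chips; eligible B, C, D, E, F
Layer 18-22: 5 each from A, B, C, D, E = 5*5 = 25 chips; eligible B, C, D, E
Layer 23-57: 35 each from A, B, C, D = 35*4 = 140 chips; eligible B, C, D
Layer 58-86: 29 each from B, C = 29*2 = 58 chips; eligible B, C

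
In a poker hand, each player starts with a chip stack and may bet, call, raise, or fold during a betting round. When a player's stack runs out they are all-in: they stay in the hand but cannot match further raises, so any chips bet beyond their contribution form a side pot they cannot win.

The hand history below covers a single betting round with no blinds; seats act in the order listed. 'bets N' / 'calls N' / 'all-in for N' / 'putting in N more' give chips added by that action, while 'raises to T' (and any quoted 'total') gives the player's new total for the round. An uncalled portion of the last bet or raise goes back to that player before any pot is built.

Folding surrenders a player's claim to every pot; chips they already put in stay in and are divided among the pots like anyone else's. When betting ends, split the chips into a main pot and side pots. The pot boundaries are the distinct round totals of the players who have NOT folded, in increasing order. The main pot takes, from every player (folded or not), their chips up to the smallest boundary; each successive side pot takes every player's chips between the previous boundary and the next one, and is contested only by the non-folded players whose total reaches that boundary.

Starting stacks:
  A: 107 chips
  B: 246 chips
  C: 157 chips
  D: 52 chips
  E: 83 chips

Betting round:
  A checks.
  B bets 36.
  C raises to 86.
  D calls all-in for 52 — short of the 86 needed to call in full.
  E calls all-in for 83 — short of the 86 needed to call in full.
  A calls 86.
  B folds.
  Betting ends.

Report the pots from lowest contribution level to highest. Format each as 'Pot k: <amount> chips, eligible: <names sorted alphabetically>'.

Pot 1: 244 chips, eligible: A, C, D, E
Pot 2: 93 chips, eligible: A, C, E
Pot 3: 6 chips, eligible: A, C

Derivation:
Contributions: A=86, B=36, C=86, D=52, E=83
Folded: B
Pot levels (distinct totals of non-folded players): 52, 83, 86
Layer 1-52: A 52 + B 36 + C 52 + D 52 + E 52 = 244 chips; eligible A, C, D, E
Layer 53-83: 31 each from A, C, E = 31*3 = 93 chips; eligible A, C, E
Layer 84-86: 3 each from A, C = 3*2 = 6 chips; eligible A, C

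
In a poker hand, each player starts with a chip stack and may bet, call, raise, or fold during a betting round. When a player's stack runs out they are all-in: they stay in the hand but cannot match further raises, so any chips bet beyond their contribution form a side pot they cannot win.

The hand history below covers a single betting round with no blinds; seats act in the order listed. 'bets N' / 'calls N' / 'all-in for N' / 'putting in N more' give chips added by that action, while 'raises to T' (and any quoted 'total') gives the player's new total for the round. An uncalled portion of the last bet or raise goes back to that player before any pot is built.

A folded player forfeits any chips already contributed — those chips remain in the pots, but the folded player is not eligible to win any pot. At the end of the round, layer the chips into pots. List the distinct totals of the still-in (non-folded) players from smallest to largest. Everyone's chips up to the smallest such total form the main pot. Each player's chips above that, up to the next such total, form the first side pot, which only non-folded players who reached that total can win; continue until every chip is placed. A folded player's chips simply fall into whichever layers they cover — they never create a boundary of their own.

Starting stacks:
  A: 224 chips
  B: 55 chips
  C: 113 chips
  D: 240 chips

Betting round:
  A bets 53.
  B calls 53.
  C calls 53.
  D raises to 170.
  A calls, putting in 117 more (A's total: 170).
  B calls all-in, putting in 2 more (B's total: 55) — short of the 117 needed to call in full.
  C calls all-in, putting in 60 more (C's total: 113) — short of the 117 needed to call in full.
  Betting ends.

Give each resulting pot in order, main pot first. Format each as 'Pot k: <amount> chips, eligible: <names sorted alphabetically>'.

Pot 1: 220 chips, eligible: A, B, C, D
Pot 2: 174 chips, eligible: A, C, D
Pot 3: 114 chips, eligible: A, D

Derivation:
Contributions: A=170, B=55, C=113, D=170
Pot levels (distinct totals of non-folded players): 55, 113, 170
Layer 1-55: 55 each from A, B, C, D = 55*4 = 220 chips; eligible A, B, C, D
Layer 56-113: 58 each from A, C, D = 58*3 = 174 chips; eligible A, C, D
Layer 114-170: 57 each from A, D = 57*2 = 114 chips; eligible A, D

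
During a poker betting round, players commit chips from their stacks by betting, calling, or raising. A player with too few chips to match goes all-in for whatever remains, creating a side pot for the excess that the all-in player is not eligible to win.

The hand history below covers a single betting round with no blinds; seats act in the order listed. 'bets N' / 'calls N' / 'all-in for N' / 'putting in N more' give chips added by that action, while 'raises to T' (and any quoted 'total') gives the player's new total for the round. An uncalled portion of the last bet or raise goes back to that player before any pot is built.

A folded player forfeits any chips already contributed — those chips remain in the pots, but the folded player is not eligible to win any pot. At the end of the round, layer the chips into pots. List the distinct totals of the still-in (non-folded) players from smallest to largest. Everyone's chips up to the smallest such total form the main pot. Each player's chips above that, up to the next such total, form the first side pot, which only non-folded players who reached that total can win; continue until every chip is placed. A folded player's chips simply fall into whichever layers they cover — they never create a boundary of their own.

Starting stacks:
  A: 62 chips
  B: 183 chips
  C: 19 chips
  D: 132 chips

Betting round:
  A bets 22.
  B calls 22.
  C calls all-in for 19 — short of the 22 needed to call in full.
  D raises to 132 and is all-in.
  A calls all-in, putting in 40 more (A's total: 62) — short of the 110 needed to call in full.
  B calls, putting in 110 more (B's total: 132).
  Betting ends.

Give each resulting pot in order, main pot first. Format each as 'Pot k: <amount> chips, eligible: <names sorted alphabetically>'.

Pot 1: 76 chips, eligible: A, B, C, D
Pot 2: 129 chips, eligible: A, B, D
Pot 3: 140 chips, eligible: B, D

Derivation:
Contributions: A=62, B=132, C=19, D=132
Pot levels (distinct totals of non-folded players): 19, 62, 132
Layer 1-19: 19 each from A, B, C, D = 19*4 = 76 chips; eligible A, B, C, D
Layer 20-62: 43 each from A, B, D = 43*3 = 129 chips; eligible A, B, D
Layer 63-132: 70 each from B, D = 70*2 = 140 chips; eligible B, D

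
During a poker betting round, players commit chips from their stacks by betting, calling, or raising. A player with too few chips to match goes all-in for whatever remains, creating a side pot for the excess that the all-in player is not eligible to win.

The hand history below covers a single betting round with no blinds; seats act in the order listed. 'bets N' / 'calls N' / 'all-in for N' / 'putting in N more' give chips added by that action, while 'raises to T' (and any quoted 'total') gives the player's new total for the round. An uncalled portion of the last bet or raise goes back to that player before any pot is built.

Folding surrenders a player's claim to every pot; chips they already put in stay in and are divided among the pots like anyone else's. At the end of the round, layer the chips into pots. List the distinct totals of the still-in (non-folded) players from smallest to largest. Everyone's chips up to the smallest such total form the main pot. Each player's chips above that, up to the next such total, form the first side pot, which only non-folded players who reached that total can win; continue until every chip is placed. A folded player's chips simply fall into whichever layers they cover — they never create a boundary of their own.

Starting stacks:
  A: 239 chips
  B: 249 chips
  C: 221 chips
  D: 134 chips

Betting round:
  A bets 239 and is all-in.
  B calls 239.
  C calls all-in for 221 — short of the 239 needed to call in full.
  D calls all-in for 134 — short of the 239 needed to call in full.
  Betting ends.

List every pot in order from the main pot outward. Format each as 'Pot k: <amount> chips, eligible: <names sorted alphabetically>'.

Pot 1: 536 chips, eligible: A, B, C, D
Pot 2: 261 chips, eligible: A, B, C
Pot 3: 36 chips, eligible: A, B

Derivation:
Contributions: A=239, B=239, C=221, D=134
Pot levels (distinct totals of non-folded players): 134, 221, 239
Layer 1-134: 134 each from A, B, C, D = 134*4 = 536 chips; eligible A, B, C, D
Layer 135-221: 87 each from A, B, C = 87*3 = 261 chips; eligible A, B, C
Layer 222-239: 18 each from A, B = 18*2 = 36 chips; eligible A, B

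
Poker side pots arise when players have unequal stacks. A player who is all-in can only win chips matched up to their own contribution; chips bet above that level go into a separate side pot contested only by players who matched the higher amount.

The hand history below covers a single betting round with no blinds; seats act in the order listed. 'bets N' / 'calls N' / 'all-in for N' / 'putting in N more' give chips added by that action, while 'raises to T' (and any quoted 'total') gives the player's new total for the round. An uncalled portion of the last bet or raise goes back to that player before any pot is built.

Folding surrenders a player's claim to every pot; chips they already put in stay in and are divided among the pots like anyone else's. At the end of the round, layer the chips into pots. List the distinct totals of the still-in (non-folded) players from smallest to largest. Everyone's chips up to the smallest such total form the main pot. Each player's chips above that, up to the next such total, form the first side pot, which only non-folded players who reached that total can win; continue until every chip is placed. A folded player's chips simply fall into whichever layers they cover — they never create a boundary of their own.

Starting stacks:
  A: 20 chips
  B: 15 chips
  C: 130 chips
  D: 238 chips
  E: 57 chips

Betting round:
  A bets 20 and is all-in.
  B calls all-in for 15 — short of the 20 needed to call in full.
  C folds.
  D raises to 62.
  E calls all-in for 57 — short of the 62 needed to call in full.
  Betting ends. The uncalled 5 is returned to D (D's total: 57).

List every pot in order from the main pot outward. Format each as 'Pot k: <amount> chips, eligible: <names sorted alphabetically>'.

Pot 1: 60 chips, eligible: A, B, D, E
Pot 2: 15 chips, eligible: A, D, E
Pot 3: 74 chips, eligible: D, E

Derivation:
Contributions (after 5 returned to D): A=20, B=15, D=57, E=57
Folded: C
Pot levels (distinct totals of non-folded players): 15, 20, 57
Layer 1-15: 15 each from A, B, D, E = 15*4 = 60 chips; eligible A, B, D, E
Layer 16-20: 5 each from A, D, E = 5*3 = 15 chips; eligible A, D, E
Layer 21-57: 37 each from D, E = 37*2 = 74 chips; eligible D, E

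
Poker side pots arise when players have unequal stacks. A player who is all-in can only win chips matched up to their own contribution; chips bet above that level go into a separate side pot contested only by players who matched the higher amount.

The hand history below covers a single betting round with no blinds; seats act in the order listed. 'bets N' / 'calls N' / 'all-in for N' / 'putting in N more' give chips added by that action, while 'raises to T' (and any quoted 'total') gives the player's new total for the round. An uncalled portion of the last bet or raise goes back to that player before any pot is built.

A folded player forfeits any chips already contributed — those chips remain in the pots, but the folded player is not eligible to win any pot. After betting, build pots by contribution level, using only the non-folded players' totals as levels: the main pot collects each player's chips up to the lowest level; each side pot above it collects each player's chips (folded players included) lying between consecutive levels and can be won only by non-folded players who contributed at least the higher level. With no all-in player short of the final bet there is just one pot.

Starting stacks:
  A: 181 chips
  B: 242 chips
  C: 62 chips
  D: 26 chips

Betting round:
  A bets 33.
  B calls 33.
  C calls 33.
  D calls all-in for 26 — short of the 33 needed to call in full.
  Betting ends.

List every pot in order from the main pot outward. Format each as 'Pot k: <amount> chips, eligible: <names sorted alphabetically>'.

Pot 1: 104 chips, eligible: A, B, C, D
Pot 2: 21 chips, eligible: A, B, C

Derivation:
Contributions: A=33, B=33, C=33, D=26
Pot levels (distinct totals of non-folded players): 26, 33
Layer 1-26: 26 each from A, B, C, D = 26*4 = 104 chips; eligible A, B, C, D
Layer 27-33: 7 each from A, B, C = 7*3 = 21 chips; eligible A, B, C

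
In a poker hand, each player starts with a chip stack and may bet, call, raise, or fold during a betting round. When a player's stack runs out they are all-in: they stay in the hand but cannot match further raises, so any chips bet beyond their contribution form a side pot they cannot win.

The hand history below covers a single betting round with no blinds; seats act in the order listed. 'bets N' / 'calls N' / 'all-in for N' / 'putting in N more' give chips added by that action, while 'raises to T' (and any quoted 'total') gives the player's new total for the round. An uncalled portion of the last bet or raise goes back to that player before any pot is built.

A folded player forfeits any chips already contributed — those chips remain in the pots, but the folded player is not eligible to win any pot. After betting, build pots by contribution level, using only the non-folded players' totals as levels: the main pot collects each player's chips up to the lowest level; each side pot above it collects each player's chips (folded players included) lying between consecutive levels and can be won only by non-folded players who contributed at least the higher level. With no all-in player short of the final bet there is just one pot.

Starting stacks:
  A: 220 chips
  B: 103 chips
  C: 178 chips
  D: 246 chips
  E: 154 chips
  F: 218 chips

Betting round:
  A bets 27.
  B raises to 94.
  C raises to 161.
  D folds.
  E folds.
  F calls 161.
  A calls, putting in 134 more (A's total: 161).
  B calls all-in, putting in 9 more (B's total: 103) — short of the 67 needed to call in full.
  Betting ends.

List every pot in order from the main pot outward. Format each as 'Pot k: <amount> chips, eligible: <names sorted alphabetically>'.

Contributions: A=161, B=103, C=161, F=161
Folded: D, E
Pot levels (distinct totals of non-folded players): 103, 161
Layer 1-103: 103 each from A, B, C, F = 103*4 = 412 chips; eligible A, B, C, F
Layer 104-161: 58 each from A, C, F = 58*3 = 174 chips; eligible A, C, F

Pot 1: 412 chips, eligible: A, B, C, F
Pot 2: 174 chips, eligible: A, C, F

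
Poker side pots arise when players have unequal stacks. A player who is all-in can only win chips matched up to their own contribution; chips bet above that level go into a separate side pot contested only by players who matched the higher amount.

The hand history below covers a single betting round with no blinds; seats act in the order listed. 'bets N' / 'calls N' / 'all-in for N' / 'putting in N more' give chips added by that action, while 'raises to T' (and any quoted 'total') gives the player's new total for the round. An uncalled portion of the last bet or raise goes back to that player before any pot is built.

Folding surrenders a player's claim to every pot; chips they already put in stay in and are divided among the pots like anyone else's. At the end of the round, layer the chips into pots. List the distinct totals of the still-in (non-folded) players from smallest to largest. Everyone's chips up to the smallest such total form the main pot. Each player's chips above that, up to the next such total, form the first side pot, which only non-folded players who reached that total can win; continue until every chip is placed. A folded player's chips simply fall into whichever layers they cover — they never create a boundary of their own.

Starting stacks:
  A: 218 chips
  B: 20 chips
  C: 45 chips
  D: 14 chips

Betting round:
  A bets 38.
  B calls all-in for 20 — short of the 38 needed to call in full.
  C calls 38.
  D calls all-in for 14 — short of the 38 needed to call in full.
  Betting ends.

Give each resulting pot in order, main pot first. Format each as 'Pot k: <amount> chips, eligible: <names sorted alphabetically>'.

Contributions: A=38, B=20, C=38, D=14
Pot levels (distinct totals of non-folded players): 14, 20, 38
Layer 1-14: 14 each from A, B, C, D = 14*4 = 56 chips; eligible A, B, C, D
Layer 15-20: 6 each from A, B, C = 6*3 = 18 chips; eligible A, B, C
Layer 21-38: 18 each from A, C = 18*2 = 36 chips; eligible A, C

Pot 1: 56 chips, eligible: A, B, C, D
Pot 2: 18 chips, eligible: A, B, C
Pot 3: 36 chips, eligible: A, C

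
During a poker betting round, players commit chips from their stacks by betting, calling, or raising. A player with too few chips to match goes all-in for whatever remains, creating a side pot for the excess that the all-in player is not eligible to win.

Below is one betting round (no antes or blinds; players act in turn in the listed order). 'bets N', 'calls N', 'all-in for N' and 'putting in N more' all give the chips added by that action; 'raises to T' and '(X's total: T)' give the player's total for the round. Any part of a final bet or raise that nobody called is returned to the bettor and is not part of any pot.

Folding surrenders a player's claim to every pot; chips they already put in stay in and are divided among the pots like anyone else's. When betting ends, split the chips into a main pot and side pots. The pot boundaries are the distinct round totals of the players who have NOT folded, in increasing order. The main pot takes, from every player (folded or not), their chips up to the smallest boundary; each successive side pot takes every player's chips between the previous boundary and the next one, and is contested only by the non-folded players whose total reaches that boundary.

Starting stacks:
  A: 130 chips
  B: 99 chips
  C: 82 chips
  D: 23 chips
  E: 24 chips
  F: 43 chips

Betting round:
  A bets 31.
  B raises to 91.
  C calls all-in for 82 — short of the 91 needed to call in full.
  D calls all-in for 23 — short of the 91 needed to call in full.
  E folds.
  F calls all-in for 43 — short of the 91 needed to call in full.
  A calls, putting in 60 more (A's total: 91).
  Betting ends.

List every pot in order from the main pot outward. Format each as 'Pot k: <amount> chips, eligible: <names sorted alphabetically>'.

Contributions: A=91, B=91, C=82, D=23, F=43
Folded: E
Pot levels (distinct totals of non-folded players): 23, 43, 82, 91
Layer 1-23: 23 each from A, B, C, D, F = 23*5 = 115 chips; eligible A, B, C, D, F
Layer 24-43: 20 each from A, B, C, F = 20*4 = 80 chips; eligible A, B, C, F
Layer 44-82: 39 each from A, B, C = 39*3 = 117 chips; eligible A, B, C
Layer 83-91: 9 each from A, B = 9*2 = 18 chips; eligible A, B

Pot 1: 115 chips, eligible: A, B, C, D, F
Pot 2: 80 chips, eligible: A, B, C, F
Pot 3: 117 chips, eligible: A, B, C
Pot 4: 18 chips, eligible: A, B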